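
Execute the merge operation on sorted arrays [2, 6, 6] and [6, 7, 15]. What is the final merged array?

Merging process:

Compare 2 vs 6: take 2 from left. Merged: [2]
Compare 6 vs 6: take 6 from left. Merged: [2, 6]
Compare 6 vs 6: take 6 from left. Merged: [2, 6, 6]
Append remaining from right: [6, 7, 15]. Merged: [2, 6, 6, 6, 7, 15]

Final merged array: [2, 6, 6, 6, 7, 15]
Total comparisons: 3

The merged array is [2, 6, 6, 6, 7, 15], requiring 3 comparisons. The merge step runs in O(n) time where n is the total number of elements.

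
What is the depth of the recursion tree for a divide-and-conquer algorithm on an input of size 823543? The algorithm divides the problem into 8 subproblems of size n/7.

For divide and conquer with division factor 7:

Problem sizes at each level:
Level 0: 823543
Level 1: 117649
Level 2: 16807
Level 3: 2401
Level 4: 343
Level 5: 49
Level 6: 7
Level 7: 1

The root is level 0 and the size-1 base case is level 7 (the tree spans levels 0 through 7, i.e. 8 levels counting the root), so the depth is the number of divisions: log_7(823543) = 7

The recursion tree depth is log_7(823543) = 7. At each level, the problem size is divided by 7, so it takes 7 divisions to reduce to a base case of size 1. The algorithm makes 8 recursive calls at each level.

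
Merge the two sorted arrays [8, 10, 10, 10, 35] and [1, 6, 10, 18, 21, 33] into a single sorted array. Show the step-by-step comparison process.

Merging process:

Compare 8 vs 1: take 1 from right. Merged: [1]
Compare 8 vs 6: take 6 from right. Merged: [1, 6]
Compare 8 vs 10: take 8 from left. Merged: [1, 6, 8]
Compare 10 vs 10: take 10 from left. Merged: [1, 6, 8, 10]
Compare 10 vs 10: take 10 from left. Merged: [1, 6, 8, 10, 10]
Compare 10 vs 10: take 10 from left. Merged: [1, 6, 8, 10, 10, 10]
Compare 35 vs 10: take 10 from right. Merged: [1, 6, 8, 10, 10, 10, 10]
Compare 35 vs 18: take 18 from right. Merged: [1, 6, 8, 10, 10, 10, 10, 18]
Compare 35 vs 21: take 21 from right. Merged: [1, 6, 8, 10, 10, 10, 10, 18, 21]
Compare 35 vs 33: take 33 from right. Merged: [1, 6, 8, 10, 10, 10, 10, 18, 21, 33]
Append remaining from left: [35]. Merged: [1, 6, 8, 10, 10, 10, 10, 18, 21, 33, 35]

Final merged array: [1, 6, 8, 10, 10, 10, 10, 18, 21, 33, 35]
Total comparisons: 10

The merged array is [1, 6, 8, 10, 10, 10, 10, 18, 21, 33, 35], requiring 10 comparisons. The merge step runs in O(n) time where n is the total number of elements.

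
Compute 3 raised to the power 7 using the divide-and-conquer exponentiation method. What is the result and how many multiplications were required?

Computing 3^7 by squaring (build up from 3^1; each line after the first costs one multiplication):

3^1 = 3
3^2 = (3^1)^2 = 3^2 = 9
3^3 = 3 * 3^2 = 3 * 9 = 27
3^6 = (3^3)^2 = 27^2 = 729
3^7 = 3 * 3^6 = 3 * 729 = 2187

Result: 2187
Multiplications needed: 4 (4 lines after 3^1)

3^7 = 2187. Using exponentiation by squaring, this requires 4 multiplications. The key idea: if the exponent is even, square the half-power; if odd, multiply by the base once.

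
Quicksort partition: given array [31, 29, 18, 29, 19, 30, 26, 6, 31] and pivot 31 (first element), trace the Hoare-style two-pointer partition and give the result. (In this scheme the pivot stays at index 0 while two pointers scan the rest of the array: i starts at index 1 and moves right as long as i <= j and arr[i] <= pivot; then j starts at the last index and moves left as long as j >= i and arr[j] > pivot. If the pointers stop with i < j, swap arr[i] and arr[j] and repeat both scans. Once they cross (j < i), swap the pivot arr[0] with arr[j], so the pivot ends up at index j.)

Hoare-style two-pointer partition with pivot = 31:

Initial array: [31, 29, 18, 29, 19, 30, 26, 6, 31]

Pointers start at i = 1, j = 8.
i ends at 9, j ends at 8: the pointers have crossed (j < i), so scanning stops.

Swap pivot arr[0] with arr[8] to place pivot at position 8: [31, 29, 18, 29, 19, 30, 26, 6, 31]
Pivot position: 8

After partitioning with pivot 31, the array becomes [31, 29, 18, 29, 19, 30, 26, 6, 31]. The pivot is placed at index 8. All elements to the left of the pivot are <= 31, and all elements to the right are > 31.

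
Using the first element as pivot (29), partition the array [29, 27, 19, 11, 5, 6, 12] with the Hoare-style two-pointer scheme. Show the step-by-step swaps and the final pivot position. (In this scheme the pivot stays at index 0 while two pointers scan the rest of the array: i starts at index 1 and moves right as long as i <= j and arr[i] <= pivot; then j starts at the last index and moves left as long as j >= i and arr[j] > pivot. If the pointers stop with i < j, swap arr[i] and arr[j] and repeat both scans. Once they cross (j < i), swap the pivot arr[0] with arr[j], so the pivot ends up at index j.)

Hoare-style two-pointer partition with pivot = 29:

Initial array: [29, 27, 19, 11, 5, 6, 12]

Pointers start at i = 1, j = 6.
i ends at 7, j ends at 6: the pointers have crossed (j < i), so scanning stops.

Swap pivot arr[0] with arr[6] to place pivot at position 6: [12, 27, 19, 11, 5, 6, 29]
Pivot position: 6

After partitioning with pivot 29, the array becomes [12, 27, 19, 11, 5, 6, 29]. The pivot is placed at index 6. All elements to the left of the pivot are <= 29, and all elements to the right are > 29.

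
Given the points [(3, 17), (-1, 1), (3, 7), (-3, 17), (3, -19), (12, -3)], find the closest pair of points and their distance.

Computing all pairwise distances among 6 points:

d((3, 17), (-1, 1)) = 16.4924
d((3, 17), (3, 7)) = 10.0
d((3, 17), (-3, 17)) = 6.0 <-- minimum
d((3, 17), (3, -19)) = 36.0
d((3, 17), (12, -3)) = 21.9317
d((-1, 1), (3, 7)) = 7.2111
d((-1, 1), (-3, 17)) = 16.1245
d((-1, 1), (3, -19)) = 20.3961
d((-1, 1), (12, -3)) = 13.6015
d((3, 7), (-3, 17)) = 11.6619
d((3, 7), (3, -19)) = 26.0
d((3, 7), (12, -3)) = 13.4536
d((-3, 17), (3, -19)) = 36.4966
d((-3, 17), (12, -3)) = 25.0
d((3, -19), (12, -3)) = 18.3576

Closest pair: (3, 17) and (-3, 17) with distance 6.0

The closest pair is (3, 17) and (-3, 17) with Euclidean distance 6.0. For 6 points, brute-force pairwise comparison is shown above. For large n, the divide-and-conquer algorithm (sort by x, recurse on halves, check the dividing strip) achieves O(n log n).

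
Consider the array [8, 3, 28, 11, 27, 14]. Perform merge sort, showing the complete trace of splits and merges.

Merge sort trace:

Split: [8, 3, 28, 11, 27, 14] -> [8, 3, 28] and [11, 27, 14]
  Split: [8, 3, 28] -> [8] and [3, 28]
    Split: [3, 28] -> [3] and [28]
    Merge: [3] + [28] -> [3, 28]
  Merge: [8] + [3, 28] -> [3, 8, 28]
  Split: [11, 27, 14] -> [11] and [27, 14]
    Split: [27, 14] -> [27] and [14]
    Merge: [27] + [14] -> [14, 27]
  Merge: [11] + [14, 27] -> [11, 14, 27]
Merge: [3, 8, 28] + [11, 14, 27] -> [3, 8, 11, 14, 27, 28]

Final sorted array: [3, 8, 11, 14, 27, 28]

The merge sort proceeds by recursively splitting the array and merging sorted halves.
After all merges, the sorted array is [3, 8, 11, 14, 27, 28].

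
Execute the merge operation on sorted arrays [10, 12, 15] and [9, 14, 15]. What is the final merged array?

Merging process:

Compare 10 vs 9: take 9 from right. Merged: [9]
Compare 10 vs 14: take 10 from left. Merged: [9, 10]
Compare 12 vs 14: take 12 from left. Merged: [9, 10, 12]
Compare 15 vs 14: take 14 from right. Merged: [9, 10, 12, 14]
Compare 15 vs 15: take 15 from left. Merged: [9, 10, 12, 14, 15]
Append remaining from right: [15]. Merged: [9, 10, 12, 14, 15, 15]

Final merged array: [9, 10, 12, 14, 15, 15]
Total comparisons: 5

The merged array is [9, 10, 12, 14, 15, 15], requiring 5 comparisons. The merge step runs in O(n) time where n is the total number of elements.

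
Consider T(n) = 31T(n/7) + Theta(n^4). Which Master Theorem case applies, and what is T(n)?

Master Theorem for T(n) = 31T(n/7) + O(n^4):

a = 31, b = 7, c = 4
log_b(a) = log_7(31) = 1.7647

Case 3: c = 4 > log_7(31) = 1.7647
T(n) = O(n^4) = O(n^4)

For T(n) = 31T(n/7) + O(n^4): log_7(31) = 1.7647. This is Case 3 of the Master Theorem (c > log_b(a), work dominated by root), giving O(n^4).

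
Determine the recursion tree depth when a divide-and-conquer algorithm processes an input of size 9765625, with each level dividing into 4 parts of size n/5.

For divide and conquer with division factor 5:

Problem sizes at each level:
Level 0: 9765625
Level 1: 1953125
Level 2: 390625
Level 3: 78125
Level 4: 15625
Level 5: 3125
Level 6: 625
Level 7: 125
Level 8: 25
Level 9: 5
Level 10: 1

The root is level 0 and the size-1 base case is level 10 (the tree spans levels 0 through 10, i.e. 11 levels counting the root), so the depth is the number of divisions: log_5(9765625) = 10

The recursion tree depth is log_5(9765625) = 10. At each level, the problem size is divided by 5, so it takes 10 divisions to reduce to a base case of size 1. The algorithm makes 4 recursive calls at each level.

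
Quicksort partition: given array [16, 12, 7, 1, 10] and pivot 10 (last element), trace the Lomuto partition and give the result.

Lomuto partition with pivot = 10:

Initial array: [16, 12, 7, 1, 10]

arr[0]=16 > 10: no swap
arr[1]=12 > 10: no swap
arr[2]=7 <= 10: swap with position 0, array becomes [7, 12, 16, 1, 10]
arr[3]=1 <= 10: swap with position 1, array becomes [7, 1, 16, 12, 10]

Place pivot at position 2: [7, 1, 10, 12, 16]
Pivot position: 2

After partitioning with pivot 10, the array becomes [7, 1, 10, 12, 16]. The pivot is placed at index 2. All elements to the left of the pivot are <= 10, and all elements to the right are > 10.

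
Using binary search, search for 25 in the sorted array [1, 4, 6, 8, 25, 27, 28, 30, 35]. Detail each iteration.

Binary search for 25 in [1, 4, 6, 8, 25, 27, 28, 30, 35]:

lo=0, hi=8, mid=4, arr[mid]=25 -> Found target at index 4!

Binary search finds 25 at index 4 after 1 comparisons. The search repeatedly halves the search space by comparing with the middle element.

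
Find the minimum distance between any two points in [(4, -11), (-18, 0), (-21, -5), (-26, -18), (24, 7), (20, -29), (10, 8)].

Computing all pairwise distances among 7 points:

d((4, -11), (-18, 0)) = 24.5967
d((4, -11), (-21, -5)) = 25.7099
d((4, -11), (-26, -18)) = 30.8058
d((4, -11), (24, 7)) = 26.9072
d((4, -11), (20, -29)) = 24.0832
d((4, -11), (10, 8)) = 19.9249
d((-18, 0), (-21, -5)) = 5.831 <-- minimum
d((-18, 0), (-26, -18)) = 19.6977
d((-18, 0), (24, 7)) = 42.5793
d((-18, 0), (20, -29)) = 47.8017
d((-18, 0), (10, 8)) = 29.1204
d((-21, -5), (-26, -18)) = 13.9284
d((-21, -5), (24, 7)) = 46.5725
d((-21, -5), (20, -29)) = 47.5079
d((-21, -5), (10, 8)) = 33.6155
d((-26, -18), (24, 7)) = 55.9017
d((-26, -18), (20, -29)) = 47.2969
d((-26, -18), (10, 8)) = 44.4072
d((24, 7), (20, -29)) = 36.2215
d((24, 7), (10, 8)) = 14.0357
d((20, -29), (10, 8)) = 38.3275

Closest pair: (-18, 0) and (-21, -5) with distance 5.831

The closest pair is (-18, 0) and (-21, -5) with Euclidean distance 5.831. For 7 points, brute-force pairwise comparison is shown above. For large n, the divide-and-conquer algorithm (sort by x, recurse on halves, check the dividing strip) achieves O(n log n).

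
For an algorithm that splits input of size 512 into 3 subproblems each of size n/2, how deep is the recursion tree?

For divide and conquer with division factor 2:

Problem sizes at each level:
Level 0: 512
Level 1: 256
Level 2: 128
Level 3: 64
Level 4: 32
Level 5: 16
Level 6: 8
Level 7: 4
Level 8: 2
Level 9: 1

The root is level 0 and the size-1 base case is level 9 (the tree spans levels 0 through 9, i.e. 10 levels counting the root), so the depth is the number of divisions: log_2(512) = 9

The recursion tree depth is log_2(512) = 9. At each level, the problem size is divided by 2, so it takes 9 divisions to reduce to a base case of size 1. The algorithm makes 3 recursive calls at each level.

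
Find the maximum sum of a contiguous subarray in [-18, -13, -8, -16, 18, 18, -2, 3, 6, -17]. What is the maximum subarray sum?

Using Kadane's algorithm on [-18, -13, -8, -16, 18, 18, -2, 3, 6, -17]:

Scanning through the array:
Position 1 (value -13): max_ending_here = -13, max_so_far = -13
Position 2 (value -8): max_ending_here = -8, max_so_far = -8
Position 3 (value -16): max_ending_here = -16, max_so_far = -8
Position 4 (value 18): max_ending_here = 18, max_so_far = 18
Position 5 (value 18): max_ending_here = 36, max_so_far = 36
Position 6 (value -2): max_ending_here = 34, max_so_far = 36
Position 7 (value 3): max_ending_here = 37, max_so_far = 37
Position 8 (value 6): max_ending_here = 43, max_so_far = 43
Position 9 (value -17): max_ending_here = 26, max_so_far = 43

Maximum subarray: [18, 18, -2, 3, 6]
Maximum sum: 43

The maximum subarray is [18, 18, -2, 3, 6] with sum 43. This subarray runs from index 4 to index 8.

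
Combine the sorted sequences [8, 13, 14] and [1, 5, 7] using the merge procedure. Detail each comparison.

Merging process:

Compare 8 vs 1: take 1 from right. Merged: [1]
Compare 8 vs 5: take 5 from right. Merged: [1, 5]
Compare 8 vs 7: take 7 from right. Merged: [1, 5, 7]
Append remaining from left: [8, 13, 14]. Merged: [1, 5, 7, 8, 13, 14]

Final merged array: [1, 5, 7, 8, 13, 14]
Total comparisons: 3

The merged array is [1, 5, 7, 8, 13, 14], requiring 3 comparisons. The merge step runs in O(n) time where n is the total number of elements.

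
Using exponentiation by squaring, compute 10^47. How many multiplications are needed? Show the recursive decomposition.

Computing 10^47 by squaring (build up from 10^1; each line after the first costs one multiplication):

10^1 = 10
10^2 = (10^1)^2 = 10^2 = 100
10^4 = (10^2)^2 = 100^2 = 10000
10^5 = 10 * 10^4 = 10 * 10000 = 100000
10^10 = (10^5)^2 = 100000^2 = 10000000000
10^11 = 10 * 10^10 = 10 * 10000000000 = 100000000000
10^22 = (10^11)^2 = 100000000000^2 = 10000000000000000000000
10^23 = 10 * 10^22 = 10 * 10000000000000000000000 = 100000000000000000000000
10^46 = (10^23)^2 = 100000000000000000000000^2 = 10000000000000000000000000000000000000000000000
10^47 = 10 * 10^46 = 10 * 10000000000000000000000000000000000000000000000 = 100000000000000000000000000000000000000000000000

Result: 100000000000000000000000000000000000000000000000
Multiplications needed: 9 (9 lines after 10^1)

10^47 = 100000000000000000000000000000000000000000000000. Using exponentiation by squaring, this requires 9 multiplications. The key idea: if the exponent is even, square the half-power; if odd, multiply by the base once.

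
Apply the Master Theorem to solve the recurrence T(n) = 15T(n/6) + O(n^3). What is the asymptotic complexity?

Master Theorem for T(n) = 15T(n/6) + O(n^3):

a = 15, b = 6, c = 3
log_b(a) = log_6(15) = 1.5114

Case 3: c = 3 > log_6(15) = 1.5114
T(n) = O(n^3) = O(n^3)

For T(n) = 15T(n/6) + O(n^3): log_6(15) = 1.5114. This is Case 3 of the Master Theorem (c > log_b(a), work dominated by root), giving O(n^3).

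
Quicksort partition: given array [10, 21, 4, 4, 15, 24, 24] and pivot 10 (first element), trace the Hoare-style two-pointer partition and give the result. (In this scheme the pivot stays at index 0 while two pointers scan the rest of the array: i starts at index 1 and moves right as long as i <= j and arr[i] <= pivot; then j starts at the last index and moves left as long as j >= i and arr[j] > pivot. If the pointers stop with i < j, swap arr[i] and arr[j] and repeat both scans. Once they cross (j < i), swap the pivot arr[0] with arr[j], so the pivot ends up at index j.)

Hoare-style two-pointer partition with pivot = 10:

Initial array: [10, 21, 4, 4, 15, 24, 24]

Pointers start at i = 1, j = 6.
i stops at index 1 (arr[1]=21 > 10), j stops at index 3 (arr[3]=4 <= 10): swap arr[1] and arr[3], array becomes [10, 4, 4, 21, 15, 24, 24]
i ends at 3, j ends at 2: the pointers have crossed (j < i), so scanning stops.

Swap pivot arr[0] with arr[2] to place pivot at position 2: [4, 4, 10, 21, 15, 24, 24]
Pivot position: 2

After partitioning with pivot 10, the array becomes [4, 4, 10, 21, 15, 24, 24]. The pivot is placed at index 2. All elements to the left of the pivot are <= 10, and all elements to the right are > 10.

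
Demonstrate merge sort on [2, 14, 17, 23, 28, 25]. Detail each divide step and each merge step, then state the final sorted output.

Merge sort trace:

Split: [2, 14, 17, 23, 28, 25] -> [2, 14, 17] and [23, 28, 25]
  Split: [2, 14, 17] -> [2] and [14, 17]
    Split: [14, 17] -> [14] and [17]
    Merge: [14] + [17] -> [14, 17]
  Merge: [2] + [14, 17] -> [2, 14, 17]
  Split: [23, 28, 25] -> [23] and [28, 25]
    Split: [28, 25] -> [28] and [25]
    Merge: [28] + [25] -> [25, 28]
  Merge: [23] + [25, 28] -> [23, 25, 28]
Merge: [2, 14, 17] + [23, 25, 28] -> [2, 14, 17, 23, 25, 28]

Final sorted array: [2, 14, 17, 23, 25, 28]

The merge sort proceeds by recursively splitting the array and merging sorted halves.
After all merges, the sorted array is [2, 14, 17, 23, 25, 28].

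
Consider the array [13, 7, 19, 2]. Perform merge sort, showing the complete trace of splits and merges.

Merge sort trace:

Split: [13, 7, 19, 2] -> [13, 7] and [19, 2]
  Split: [13, 7] -> [13] and [7]
  Merge: [13] + [7] -> [7, 13]
  Split: [19, 2] -> [19] and [2]
  Merge: [19] + [2] -> [2, 19]
Merge: [7, 13] + [2, 19] -> [2, 7, 13, 19]

Final sorted array: [2, 7, 13, 19]

The merge sort proceeds by recursively splitting the array and merging sorted halves.
After all merges, the sorted array is [2, 7, 13, 19].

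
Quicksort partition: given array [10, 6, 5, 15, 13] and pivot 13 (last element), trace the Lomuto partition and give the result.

Lomuto partition with pivot = 13:

Initial array: [10, 6, 5, 15, 13]

arr[0]=10 <= 13: swap with position 0, array becomes [10, 6, 5, 15, 13]
arr[1]=6 <= 13: swap with position 1, array becomes [10, 6, 5, 15, 13]
arr[2]=5 <= 13: swap with position 2, array becomes [10, 6, 5, 15, 13]
arr[3]=15 > 13: no swap

Place pivot at position 3: [10, 6, 5, 13, 15]
Pivot position: 3

After partitioning with pivot 13, the array becomes [10, 6, 5, 13, 15]. The pivot is placed at index 3. All elements to the left of the pivot are <= 13, and all elements to the right are > 13.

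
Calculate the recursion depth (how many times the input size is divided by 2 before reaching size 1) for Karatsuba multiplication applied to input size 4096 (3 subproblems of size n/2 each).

For divide and conquer with division factor 2:

Problem sizes at each level:
Level 0: 4096
Level 1: 2048
Level 2: 1024
Level 3: 512
Level 4: 256
Level 5: 128
Level 6: 64
Level 7: 32
Level 8: 16
Level 9: 8
Level 10: 4
Level 11: 2
Level 12: 1

The root is level 0 and the size-1 base case is level 12 (the tree spans levels 0 through 12, i.e. 13 levels counting the root), so the depth is the number of divisions: log_2(4096) = 12

The recursion tree depth is log_2(4096) = 12. At each level, the problem size is divided by 2, so it takes 12 divisions to reduce to a base case of size 1. The algorithm makes 3 recursive calls at each level.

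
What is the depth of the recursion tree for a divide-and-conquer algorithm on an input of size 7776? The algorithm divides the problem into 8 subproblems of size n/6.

For divide and conquer with division factor 6:

Problem sizes at each level:
Level 0: 7776
Level 1: 1296
Level 2: 216
Level 3: 36
Level 4: 6
Level 5: 1

The root is level 0 and the size-1 base case is level 5 (the tree spans levels 0 through 5, i.e. 6 levels counting the root), so the depth is the number of divisions: log_6(7776) = 5

The recursion tree depth is log_6(7776) = 5. At each level, the problem size is divided by 6, so it takes 5 divisions to reduce to a base case of size 1. The algorithm makes 8 recursive calls at each level.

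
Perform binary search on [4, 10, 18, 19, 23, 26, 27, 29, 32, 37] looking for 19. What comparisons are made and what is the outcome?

Binary search for 19 in [4, 10, 18, 19, 23, 26, 27, 29, 32, 37]:

lo=0, hi=9, mid=4, arr[mid]=23 -> 23 > 19, search left half
lo=0, hi=3, mid=1, arr[mid]=10 -> 10 < 19, search right half
lo=2, hi=3, mid=2, arr[mid]=18 -> 18 < 19, search right half
lo=3, hi=3, mid=3, arr[mid]=19 -> Found target at index 3!

Binary search finds 19 at index 3 after 4 comparisons. The search repeatedly halves the search space by comparing with the middle element.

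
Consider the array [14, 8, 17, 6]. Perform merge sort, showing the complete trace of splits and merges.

Merge sort trace:

Split: [14, 8, 17, 6] -> [14, 8] and [17, 6]
  Split: [14, 8] -> [14] and [8]
  Merge: [14] + [8] -> [8, 14]
  Split: [17, 6] -> [17] and [6]
  Merge: [17] + [6] -> [6, 17]
Merge: [8, 14] + [6, 17] -> [6, 8, 14, 17]

Final sorted array: [6, 8, 14, 17]

The merge sort proceeds by recursively splitting the array and merging sorted halves.
After all merges, the sorted array is [6, 8, 14, 17].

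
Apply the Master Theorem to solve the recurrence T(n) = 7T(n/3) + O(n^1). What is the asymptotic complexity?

Master Theorem for T(n) = 7T(n/3) + O(n^1):

a = 7, b = 3, c = 1
log_b(a) = log_3(7) = 1.7712

Case 1: c = 1 < log_3(7) = 1.7712
T(n) = O(n^(log_3 7))

For T(n) = 7T(n/3) + O(n^1): log_3(7) = 1.7712. This is Case 1 of the Master Theorem (c < log_b(a), work dominated by leaves), giving O(n^(log_3 7)).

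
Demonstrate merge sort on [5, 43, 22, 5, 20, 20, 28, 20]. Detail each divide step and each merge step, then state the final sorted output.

Merge sort trace:

Split: [5, 43, 22, 5, 20, 20, 28, 20] -> [5, 43, 22, 5] and [20, 20, 28, 20]
  Split: [5, 43, 22, 5] -> [5, 43] and [22, 5]
    Split: [5, 43] -> [5] and [43]
    Merge: [5] + [43] -> [5, 43]
    Split: [22, 5] -> [22] and [5]
    Merge: [22] + [5] -> [5, 22]
  Merge: [5, 43] + [5, 22] -> [5, 5, 22, 43]
  Split: [20, 20, 28, 20] -> [20, 20] and [28, 20]
    Split: [20, 20] -> [20] and [20]
    Merge: [20] + [20] -> [20, 20]
    Split: [28, 20] -> [28] and [20]
    Merge: [28] + [20] -> [20, 28]
  Merge: [20, 20] + [20, 28] -> [20, 20, 20, 28]
Merge: [5, 5, 22, 43] + [20, 20, 20, 28] -> [5, 5, 20, 20, 20, 22, 28, 43]

Final sorted array: [5, 5, 20, 20, 20, 22, 28, 43]

The merge sort proceeds by recursively splitting the array and merging sorted halves.
After all merges, the sorted array is [5, 5, 20, 20, 20, 22, 28, 43].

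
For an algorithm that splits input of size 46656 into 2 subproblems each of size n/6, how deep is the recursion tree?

For divide and conquer with division factor 6:

Problem sizes at each level:
Level 0: 46656
Level 1: 7776
Level 2: 1296
Level 3: 216
Level 4: 36
Level 5: 6
Level 6: 1

The root is level 0 and the size-1 base case is level 6 (the tree spans levels 0 through 6, i.e. 7 levels counting the root), so the depth is the number of divisions: log_6(46656) = 6

The recursion tree depth is log_6(46656) = 6. At each level, the problem size is divided by 6, so it takes 6 divisions to reduce to a base case of size 1. The algorithm makes 2 recursive calls at each level.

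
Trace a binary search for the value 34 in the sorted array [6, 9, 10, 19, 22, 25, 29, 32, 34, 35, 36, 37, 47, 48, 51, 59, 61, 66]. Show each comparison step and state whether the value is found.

Binary search for 34 in [6, 9, 10, 19, 22, 25, 29, 32, 34, 35, 36, 37, 47, 48, 51, 59, 61, 66]:

lo=0, hi=17, mid=8, arr[mid]=34 -> Found target at index 8!

Binary search finds 34 at index 8 after 1 comparisons. The search repeatedly halves the search space by comparing with the middle element.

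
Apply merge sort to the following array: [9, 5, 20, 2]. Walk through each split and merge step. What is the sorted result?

Merge sort trace:

Split: [9, 5, 20, 2] -> [9, 5] and [20, 2]
  Split: [9, 5] -> [9] and [5]
  Merge: [9] + [5] -> [5, 9]
  Split: [20, 2] -> [20] and [2]
  Merge: [20] + [2] -> [2, 20]
Merge: [5, 9] + [2, 20] -> [2, 5, 9, 20]

Final sorted array: [2, 5, 9, 20]

The merge sort proceeds by recursively splitting the array and merging sorted halves.
After all merges, the sorted array is [2, 5, 9, 20].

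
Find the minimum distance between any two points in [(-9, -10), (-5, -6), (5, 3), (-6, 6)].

Computing all pairwise distances among 4 points:

d((-9, -10), (-5, -6)) = 5.6569 <-- minimum
d((-9, -10), (5, 3)) = 19.105
d((-9, -10), (-6, 6)) = 16.2788
d((-5, -6), (5, 3)) = 13.4536
d((-5, -6), (-6, 6)) = 12.0416
d((5, 3), (-6, 6)) = 11.4018

Closest pair: (-9, -10) and (-5, -6) with distance 5.6569

The closest pair is (-9, -10) and (-5, -6) with Euclidean distance 5.6569. For 4 points, brute-force pairwise comparison is shown above. For large n, the divide-and-conquer algorithm (sort by x, recurse on halves, check the dividing strip) achieves O(n log n).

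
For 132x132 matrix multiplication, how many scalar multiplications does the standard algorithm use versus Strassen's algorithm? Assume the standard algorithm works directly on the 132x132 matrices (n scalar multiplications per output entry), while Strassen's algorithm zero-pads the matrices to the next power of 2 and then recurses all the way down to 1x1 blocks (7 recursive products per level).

Matrix multiplication for 132x132 matrices:

Strassen's algorithm requires power-of-2 dimensions. Pad 132x132 to 256x256 (next power of 2).

Standard algorithm: 132^3 = 2299968 multiplications
Strassen's algorithm: 7^(log2(256)) = 7^8 = 5764801 multiplications
Difference: 2299968 - 5764801 = -3464833 (Strassen uses MORE here due to padding overhead — for small or just-over-power-of-2 n, padding can outweigh the per-level savings)

Standard: 2299968 multiplications (132^3). Strassen: 5764801 multiplications (7^8, after padding to 256x256). Strassen reduces 8 recursive multiplications to 7 at each level.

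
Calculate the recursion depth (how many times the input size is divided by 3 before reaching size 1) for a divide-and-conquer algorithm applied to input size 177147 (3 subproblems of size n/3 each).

For divide and conquer with division factor 3:

Problem sizes at each level:
Level 0: 177147
Level 1: 59049
Level 2: 19683
Level 3: 6561
Level 4: 2187
Level 5: 729
Level 6: 243
Level 7: 81
Level 8: 27
Level 9: 9
Level 10: 3
Level 11: 1

The root is level 0 and the size-1 base case is level 11 (the tree spans levels 0 through 11, i.e. 12 levels counting the root), so the depth is the number of divisions: log_3(177147) = 11

The recursion tree depth is log_3(177147) = 11. At each level, the problem size is divided by 3, so it takes 11 divisions to reduce to a base case of size 1. The algorithm makes 3 recursive calls at each level.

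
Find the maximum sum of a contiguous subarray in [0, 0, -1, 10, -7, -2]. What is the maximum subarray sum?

Using Kadane's algorithm on [0, 0, -1, 10, -7, -2]:

Scanning through the array:
Position 1 (value 0): max_ending_here = 0, max_so_far = 0
Position 2 (value -1): max_ending_here = -1, max_so_far = 0
Position 3 (value 10): max_ending_here = 10, max_so_far = 10
Position 4 (value -7): max_ending_here = 3, max_so_far = 10
Position 5 (value -2): max_ending_here = 1, max_so_far = 10

Maximum subarray: [10]
Maximum sum: 10

The maximum subarray is [10] with sum 10. This subarray runs from index 3 to index 3.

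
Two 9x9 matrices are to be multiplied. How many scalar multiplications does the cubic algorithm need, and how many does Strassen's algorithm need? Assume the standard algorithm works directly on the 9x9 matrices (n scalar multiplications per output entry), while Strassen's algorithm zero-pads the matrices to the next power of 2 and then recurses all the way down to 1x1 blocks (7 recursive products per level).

Matrix multiplication for 9x9 matrices:

Strassen's algorithm requires power-of-2 dimensions. Pad 9x9 to 16x16 (next power of 2).

Standard algorithm: 9^3 = 729 multiplications
Strassen's algorithm: 7^(log2(16)) = 7^4 = 2401 multiplications
Difference: 729 - 2401 = -1672 (Strassen uses MORE here due to padding overhead — for small or just-over-power-of-2 n, padding can outweigh the per-level savings)

Standard: 729 multiplications (9^3). Strassen: 2401 multiplications (7^4, after padding to 16x16). Strassen reduces 8 recursive multiplications to 7 at each level.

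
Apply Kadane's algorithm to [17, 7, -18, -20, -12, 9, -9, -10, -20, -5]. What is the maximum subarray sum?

Using Kadane's algorithm on [17, 7, -18, -20, -12, 9, -9, -10, -20, -5]:

Scanning through the array:
Position 1 (value 7): max_ending_here = 24, max_so_far = 24
Position 2 (value -18): max_ending_here = 6, max_so_far = 24
Position 3 (value -20): max_ending_here = -14, max_so_far = 24
Position 4 (value -12): max_ending_here = -12, max_so_far = 24
Position 5 (value 9): max_ending_here = 9, max_so_far = 24
Position 6 (value -9): max_ending_here = 0, max_so_far = 24
Position 7 (value -10): max_ending_here = -10, max_so_far = 24
Position 8 (value -20): max_ending_here = -20, max_so_far = 24
Position 9 (value -5): max_ending_here = -5, max_so_far = 24

Maximum subarray: [17, 7]
Maximum sum: 24

The maximum subarray is [17, 7] with sum 24. This subarray runs from index 0 to index 1.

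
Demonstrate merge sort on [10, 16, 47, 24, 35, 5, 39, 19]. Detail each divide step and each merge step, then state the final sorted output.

Merge sort trace:

Split: [10, 16, 47, 24, 35, 5, 39, 19] -> [10, 16, 47, 24] and [35, 5, 39, 19]
  Split: [10, 16, 47, 24] -> [10, 16] and [47, 24]
    Split: [10, 16] -> [10] and [16]
    Merge: [10] + [16] -> [10, 16]
    Split: [47, 24] -> [47] and [24]
    Merge: [47] + [24] -> [24, 47]
  Merge: [10, 16] + [24, 47] -> [10, 16, 24, 47]
  Split: [35, 5, 39, 19] -> [35, 5] and [39, 19]
    Split: [35, 5] -> [35] and [5]
    Merge: [35] + [5] -> [5, 35]
    Split: [39, 19] -> [39] and [19]
    Merge: [39] + [19] -> [19, 39]
  Merge: [5, 35] + [19, 39] -> [5, 19, 35, 39]
Merge: [10, 16, 24, 47] + [5, 19, 35, 39] -> [5, 10, 16, 19, 24, 35, 39, 47]

Final sorted array: [5, 10, 16, 19, 24, 35, 39, 47]

The merge sort proceeds by recursively splitting the array and merging sorted halves.
After all merges, the sorted array is [5, 10, 16, 19, 24, 35, 39, 47].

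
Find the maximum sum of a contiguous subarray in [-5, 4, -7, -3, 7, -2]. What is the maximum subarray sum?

Using Kadane's algorithm on [-5, 4, -7, -3, 7, -2]:

Scanning through the array:
Position 1 (value 4): max_ending_here = 4, max_so_far = 4
Position 2 (value -7): max_ending_here = -3, max_so_far = 4
Position 3 (value -3): max_ending_here = -3, max_so_far = 4
Position 4 (value 7): max_ending_here = 7, max_so_far = 7
Position 5 (value -2): max_ending_here = 5, max_so_far = 7

Maximum subarray: [7]
Maximum sum: 7

The maximum subarray is [7] with sum 7. This subarray runs from index 4 to index 4.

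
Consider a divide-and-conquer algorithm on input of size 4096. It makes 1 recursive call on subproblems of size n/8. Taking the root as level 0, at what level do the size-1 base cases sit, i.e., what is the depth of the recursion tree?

For divide and conquer with division factor 8:

Problem sizes at each level:
Level 0: 4096
Level 1: 512
Level 2: 64
Level 3: 8
Level 4: 1

The root is level 0 and the size-1 base case is level 4 (the tree spans levels 0 through 4, i.e. 5 levels counting the root), so the depth is the number of divisions: log_8(4096) = 4

The recursion tree depth is log_8(4096) = 4. At each level, the problem size is divided by 8, so it takes 4 divisions to reduce to a base case of size 1. The algorithm makes 1 recursive call at each level.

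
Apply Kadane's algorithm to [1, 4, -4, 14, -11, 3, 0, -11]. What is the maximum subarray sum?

Using Kadane's algorithm on [1, 4, -4, 14, -11, 3, 0, -11]:

Scanning through the array:
Position 1 (value 4): max_ending_here = 5, max_so_far = 5
Position 2 (value -4): max_ending_here = 1, max_so_far = 5
Position 3 (value 14): max_ending_here = 15, max_so_far = 15
Position 4 (value -11): max_ending_here = 4, max_so_far = 15
Position 5 (value 3): max_ending_here = 7, max_so_far = 15
Position 6 (value 0): max_ending_here = 7, max_so_far = 15
Position 7 (value -11): max_ending_here = -4, max_so_far = 15

Maximum subarray: [1, 4, -4, 14]
Maximum sum: 15

The maximum subarray is [1, 4, -4, 14] with sum 15. This subarray runs from index 0 to index 3.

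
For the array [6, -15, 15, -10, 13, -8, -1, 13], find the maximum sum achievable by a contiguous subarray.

Using Kadane's algorithm on [6, -15, 15, -10, 13, -8, -1, 13]:

Scanning through the array:
Position 1 (value -15): max_ending_here = -9, max_so_far = 6
Position 2 (value 15): max_ending_here = 15, max_so_far = 15
Position 3 (value -10): max_ending_here = 5, max_so_far = 15
Position 4 (value 13): max_ending_here = 18, max_so_far = 18
Position 5 (value -8): max_ending_here = 10, max_so_far = 18
Position 6 (value -1): max_ending_here = 9, max_so_far = 18
Position 7 (value 13): max_ending_here = 22, max_so_far = 22

Maximum subarray: [15, -10, 13, -8, -1, 13]
Maximum sum: 22

The maximum subarray is [15, -10, 13, -8, -1, 13] with sum 22. This subarray runs from index 2 to index 7.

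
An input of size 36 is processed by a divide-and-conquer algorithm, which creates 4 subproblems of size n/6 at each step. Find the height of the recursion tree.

For divide and conquer with division factor 6:

Problem sizes at each level:
Level 0: 36
Level 1: 6
Level 2: 1

The root is level 0 and the size-1 base case is level 2 (the tree spans levels 0 through 2, i.e. 3 levels counting the root), so the depth is the number of divisions: log_6(36) = 2

The recursion tree depth is log_6(36) = 2. At each level, the problem size is divided by 6, so it takes 2 divisions to reduce to a base case of size 1. The algorithm makes 4 recursive calls at each level.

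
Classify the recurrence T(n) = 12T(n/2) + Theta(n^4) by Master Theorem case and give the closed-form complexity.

Master Theorem for T(n) = 12T(n/2) + O(n^4):

a = 12, b = 2, c = 4
log_b(a) = log_2(12) = 3.5850

Case 3: c = 4 > log_2(12) = 3.5850
T(n) = O(n^4) = O(n^4)

For T(n) = 12T(n/2) + O(n^4): log_2(12) = 3.5850. This is Case 3 of the Master Theorem (c > log_b(a), work dominated by root), giving O(n^4).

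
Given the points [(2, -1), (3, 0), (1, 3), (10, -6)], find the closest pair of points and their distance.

Computing all pairwise distances among 4 points:

d((2, -1), (3, 0)) = 1.4142 <-- minimum
d((2, -1), (1, 3)) = 4.1231
d((2, -1), (10, -6)) = 9.434
d((3, 0), (1, 3)) = 3.6056
d((3, 0), (10, -6)) = 9.2195
d((1, 3), (10, -6)) = 12.7279

Closest pair: (2, -1) and (3, 0) with distance 1.4142

The closest pair is (2, -1) and (3, 0) with Euclidean distance 1.4142. For 4 points, brute-force pairwise comparison is shown above. For large n, the divide-and-conquer algorithm (sort by x, recurse on halves, check the dividing strip) achieves O(n log n).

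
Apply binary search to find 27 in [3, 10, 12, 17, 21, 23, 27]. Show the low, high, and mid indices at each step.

Binary search for 27 in [3, 10, 12, 17, 21, 23, 27]:

lo=0, hi=6, mid=3, arr[mid]=17 -> 17 < 27, search right half
lo=4, hi=6, mid=5, arr[mid]=23 -> 23 < 27, search right half
lo=6, hi=6, mid=6, arr[mid]=27 -> Found target at index 6!

Binary search finds 27 at index 6 after 3 comparisons. The search repeatedly halves the search space by comparing with the middle element.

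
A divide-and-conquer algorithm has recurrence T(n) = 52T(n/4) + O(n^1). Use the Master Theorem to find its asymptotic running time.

Master Theorem for T(n) = 52T(n/4) + O(n^1):

a = 52, b = 4, c = 1
log_b(a) = log_4(52) = 2.8502

Case 1: c = 1 < log_4(52) = 2.8502
T(n) = O(n^(log_4 52))

For T(n) = 52T(n/4) + O(n^1): log_4(52) = 2.8502. This is Case 1 of the Master Theorem (c < log_b(a), work dominated by leaves), giving O(n^(log_4 52)).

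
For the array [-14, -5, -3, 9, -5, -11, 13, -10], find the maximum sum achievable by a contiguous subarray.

Using Kadane's algorithm on [-14, -5, -3, 9, -5, -11, 13, -10]:

Scanning through the array:
Position 1 (value -5): max_ending_here = -5, max_so_far = -5
Position 2 (value -3): max_ending_here = -3, max_so_far = -3
Position 3 (value 9): max_ending_here = 9, max_so_far = 9
Position 4 (value -5): max_ending_here = 4, max_so_far = 9
Position 5 (value -11): max_ending_here = -7, max_so_far = 9
Position 6 (value 13): max_ending_here = 13, max_so_far = 13
Position 7 (value -10): max_ending_here = 3, max_so_far = 13

Maximum subarray: [13]
Maximum sum: 13

The maximum subarray is [13] with sum 13. This subarray runs from index 6 to index 6.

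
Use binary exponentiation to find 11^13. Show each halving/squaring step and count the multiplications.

Computing 11^13 by squaring (build up from 11^1; each line after the first costs one multiplication):

11^1 = 11
11^2 = (11^1)^2 = 11^2 = 121
11^3 = 11 * 11^2 = 11 * 121 = 1331
11^6 = (11^3)^2 = 1331^2 = 1771561
11^12 = (11^6)^2 = 1771561^2 = 3138428376721
11^13 = 11 * 11^12 = 11 * 3138428376721 = 34522712143931

Result: 34522712143931
Multiplications needed: 5 (5 lines after 11^1)

11^13 = 34522712143931. Using exponentiation by squaring, this requires 5 multiplications. The key idea: if the exponent is even, square the half-power; if odd, multiply by the base once.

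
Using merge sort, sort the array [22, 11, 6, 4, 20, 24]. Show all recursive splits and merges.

Merge sort trace:

Split: [22, 11, 6, 4, 20, 24] -> [22, 11, 6] and [4, 20, 24]
  Split: [22, 11, 6] -> [22] and [11, 6]
    Split: [11, 6] -> [11] and [6]
    Merge: [11] + [6] -> [6, 11]
  Merge: [22] + [6, 11] -> [6, 11, 22]
  Split: [4, 20, 24] -> [4] and [20, 24]
    Split: [20, 24] -> [20] and [24]
    Merge: [20] + [24] -> [20, 24]
  Merge: [4] + [20, 24] -> [4, 20, 24]
Merge: [6, 11, 22] + [4, 20, 24] -> [4, 6, 11, 20, 22, 24]

Final sorted array: [4, 6, 11, 20, 22, 24]

The merge sort proceeds by recursively splitting the array and merging sorted halves.
After all merges, the sorted array is [4, 6, 11, 20, 22, 24].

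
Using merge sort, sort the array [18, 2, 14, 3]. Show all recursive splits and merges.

Merge sort trace:

Split: [18, 2, 14, 3] -> [18, 2] and [14, 3]
  Split: [18, 2] -> [18] and [2]
  Merge: [18] + [2] -> [2, 18]
  Split: [14, 3] -> [14] and [3]
  Merge: [14] + [3] -> [3, 14]
Merge: [2, 18] + [3, 14] -> [2, 3, 14, 18]

Final sorted array: [2, 3, 14, 18]

The merge sort proceeds by recursively splitting the array and merging sorted halves.
After all merges, the sorted array is [2, 3, 14, 18].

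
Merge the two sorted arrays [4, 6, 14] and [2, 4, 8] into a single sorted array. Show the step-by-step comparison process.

Merging process:

Compare 4 vs 2: take 2 from right. Merged: [2]
Compare 4 vs 4: take 4 from left. Merged: [2, 4]
Compare 6 vs 4: take 4 from right. Merged: [2, 4, 4]
Compare 6 vs 8: take 6 from left. Merged: [2, 4, 4, 6]
Compare 14 vs 8: take 8 from right. Merged: [2, 4, 4, 6, 8]
Append remaining from left: [14]. Merged: [2, 4, 4, 6, 8, 14]

Final merged array: [2, 4, 4, 6, 8, 14]
Total comparisons: 5

The merged array is [2, 4, 4, 6, 8, 14], requiring 5 comparisons. The merge step runs in O(n) time where n is the total number of elements.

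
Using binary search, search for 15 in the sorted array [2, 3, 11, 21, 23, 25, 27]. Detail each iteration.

Binary search for 15 in [2, 3, 11, 21, 23, 25, 27]:

lo=0, hi=6, mid=3, arr[mid]=21 -> 21 > 15, search left half
lo=0, hi=2, mid=1, arr[mid]=3 -> 3 < 15, search right half
lo=2, hi=2, mid=2, arr[mid]=11 -> 11 < 15, search right half
lo=3 > hi=2, target 15 not found

Binary search determines that 15 is not in the array after 3 comparisons. The search space was exhausted without finding the target.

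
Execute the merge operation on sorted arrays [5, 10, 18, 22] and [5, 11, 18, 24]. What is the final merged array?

Merging process:

Compare 5 vs 5: take 5 from left. Merged: [5]
Compare 10 vs 5: take 5 from right. Merged: [5, 5]
Compare 10 vs 11: take 10 from left. Merged: [5, 5, 10]
Compare 18 vs 11: take 11 from right. Merged: [5, 5, 10, 11]
Compare 18 vs 18: take 18 from left. Merged: [5, 5, 10, 11, 18]
Compare 22 vs 18: take 18 from right. Merged: [5, 5, 10, 11, 18, 18]
Compare 22 vs 24: take 22 from left. Merged: [5, 5, 10, 11, 18, 18, 22]
Append remaining from right: [24]. Merged: [5, 5, 10, 11, 18, 18, 22, 24]

Final merged array: [5, 5, 10, 11, 18, 18, 22, 24]
Total comparisons: 7

The merged array is [5, 5, 10, 11, 18, 18, 22, 24], requiring 7 comparisons. The merge step runs in O(n) time where n is the total number of elements.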